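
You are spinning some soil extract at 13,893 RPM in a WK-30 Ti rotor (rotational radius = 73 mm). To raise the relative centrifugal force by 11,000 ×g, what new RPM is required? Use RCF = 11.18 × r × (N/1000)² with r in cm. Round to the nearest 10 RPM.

r = 73 mm = 7.3 cm
Current RCF = 11.18 × 7.3 × (13.893)² = 11.18 × 7.3 × 193.015449 ≈ 15,752.8 × g
Target RCF = 15,752.8 + 11,000 = 26,752.8 × g
(N/1000)² = 26,752.8 / 81.614 = 327.7967
N = 1000 × √327.7967 ≈ 18,105.2

N₂ ≈ 18110 RPM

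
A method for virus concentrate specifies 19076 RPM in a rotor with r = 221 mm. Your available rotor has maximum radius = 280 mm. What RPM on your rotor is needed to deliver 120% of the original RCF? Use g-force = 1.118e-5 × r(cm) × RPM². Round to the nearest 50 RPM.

≈ 18550 RPM

Original rotor: r = 221 mm = 22.1 cm
RCF_original = 1.118 × 10⁻⁵ × 22.1 × (19076)² = 1.118 × 10⁻⁵ × 22.1 × 363,893,776 ≈ 89,910.1 × g
Target RCF = 1.2 × 89,910.1 ≈ 107,892.1 × g
Your rotor: r = 280 mm = 28.0 cm
107,892.1 = 1.118 × 10⁻⁵ × 28 × N²
N² = 107,892.1 / (31.304 × 10⁻⁵) = 344,659,149
N ≈ √344,659,149 ≈ 18,565.0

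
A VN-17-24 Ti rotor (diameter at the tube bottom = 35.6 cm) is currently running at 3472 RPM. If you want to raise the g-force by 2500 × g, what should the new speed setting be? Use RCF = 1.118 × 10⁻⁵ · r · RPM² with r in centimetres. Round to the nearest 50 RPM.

≈ 4950 RPM

r = 35.6 / 2 = 17.8 cm
Current RCF = 1.118 × 10⁻⁵ × 17.8 × (3472)² = 1.118 × 10⁻⁵ × 17.8 × 12,054,784 ≈ 2,399 × g
Target RCF = 2,399 + 2,500 = 4,899 × g
N² = 4,899 / (19.9004 × 10⁻⁵) = 24,617,596
N ≈ √24,617,596 ≈ 4,961.6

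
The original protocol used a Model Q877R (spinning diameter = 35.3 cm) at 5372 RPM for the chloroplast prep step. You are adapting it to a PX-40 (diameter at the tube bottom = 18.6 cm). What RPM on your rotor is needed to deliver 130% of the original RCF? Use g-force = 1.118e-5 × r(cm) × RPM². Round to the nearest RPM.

Original rotor: r = 35.3 / 2 = 17.65 cm
RCF_original = 1.118 × 10⁻⁵ × 17.65 × (5372)² = 1.118 × 10⁻⁵ × 17.65 × 28,858,384 ≈ 5,694.5 × g
Target RCF = 1.3 × 5,694.5 ≈ 7,402.9 × g
Your rotor: r = 18.6 / 2 = 9.3 cm
7,402.9 = 1.118 × 10⁻⁵ × 9.3 × N²
N² = 7,402.9 / (10.3974 × 10⁻⁵) = 71,199,531
N ≈ √71,199,531 ≈ 8,438.0

8438 RPM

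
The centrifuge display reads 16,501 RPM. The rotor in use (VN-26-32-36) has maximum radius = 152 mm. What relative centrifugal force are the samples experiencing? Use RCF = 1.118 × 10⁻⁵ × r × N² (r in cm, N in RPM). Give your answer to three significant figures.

≈ 46300 ×g

r = 152 mm = 15.2 cm
RCF = 1.118 × 10⁻⁵ × 15.2 × (16501)² = 1.118 × 10⁻⁵ × 15.2 × 272,283,001 ≈ 46,270.7 × g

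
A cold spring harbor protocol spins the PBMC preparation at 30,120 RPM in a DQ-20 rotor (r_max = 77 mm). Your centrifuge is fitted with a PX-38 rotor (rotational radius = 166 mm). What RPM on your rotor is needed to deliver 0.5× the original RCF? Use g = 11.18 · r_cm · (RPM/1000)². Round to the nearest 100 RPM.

Original rotor: r = 77 mm = 7.7 cm
RCF = 11.18 × r × (N/1000)²
RCF_original = 11.18 × 7.7 × (30.12)² = 11.18 × 7.7 × 907.2144 ≈ 78,098.5 × g
Target RCF = 0.5 × 78,098.5 ≈ 39,049.2 × g
Your rotor: r = 166 mm = 16.6 cm
39,049.2 = 11.18 × 16.6 × (N/1000)²
(N/1000)² = 39,049.2 / 185.588 = 210.408
N = 1000 × √210.408 ≈ 14,505.4

≈ 14500 RPM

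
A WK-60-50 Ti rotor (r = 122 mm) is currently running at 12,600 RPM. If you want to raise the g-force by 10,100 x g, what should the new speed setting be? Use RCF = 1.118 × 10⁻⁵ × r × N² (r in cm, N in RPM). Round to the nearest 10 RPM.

r = 122 mm = 12.2 cm
Current RCF = 1.118 × 10⁻⁵ × 12.2 × (12600)² = 1.118 × 10⁻⁵ × 12.2 × 158,760,000 ≈ 21,654.2 × g
Target RCF = 21,654.2 + 10,100 = 31,754.2 × g
N² = 31,754.2 / (13.6396 × 10⁻⁵) = 232,808,880
N ≈ √232,808,880 ≈ 15,258.1

15260 RPM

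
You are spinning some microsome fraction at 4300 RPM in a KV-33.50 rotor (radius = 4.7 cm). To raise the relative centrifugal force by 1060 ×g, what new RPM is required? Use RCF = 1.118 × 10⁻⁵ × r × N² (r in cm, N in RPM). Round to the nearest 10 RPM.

≈ 6220 RPM

Current RCF = 1.118 × 10⁻⁵ × 4.7 × (4300)² = 1.118 × 10⁻⁵ × 4.7 × 18,490,000 ≈ 971.6 × g
Target RCF = 971.6 + 1,060 = 2,031.6 × g
N² = 2,031.6 / (5.2546 × 10⁻⁵) = 38,663,266
N ≈ √38,663,266 ≈ 6,218.0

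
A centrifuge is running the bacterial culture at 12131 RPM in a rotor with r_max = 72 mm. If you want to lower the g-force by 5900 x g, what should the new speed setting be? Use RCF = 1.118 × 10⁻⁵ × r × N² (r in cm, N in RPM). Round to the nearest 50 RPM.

≈ 8600 RPM

r = 72 mm = 7.2 cm
Current RCF = 1.118 × 10⁻⁵ × 7.2 × (12131)² = 1.118 × 10⁻⁵ × 7.2 × 147,161,161 ≈ 11,845.9 × g
Target RCF = 11,845.9 − 5,900 = 5,945.9 × g
N² = 5,945.9 / (8.0496 × 10⁻⁵) = 73,865,782
N ≈ √73,865,782 ≈ 8,594.5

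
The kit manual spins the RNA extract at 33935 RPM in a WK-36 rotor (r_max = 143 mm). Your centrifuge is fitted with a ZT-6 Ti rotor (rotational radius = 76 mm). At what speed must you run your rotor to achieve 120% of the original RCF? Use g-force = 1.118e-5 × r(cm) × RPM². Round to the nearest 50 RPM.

≈ 51000 RPM

Original rotor: r = 143 mm = 14.3 cm
RCF_original = 1.118 × 10⁻⁵ × 14.3 × (33935)² = 1.118 × 10⁻⁵ × 14.3 × 1,151,584,225 ≈ 184,108.4 × g
Target RCF = 1.2 × 184,108.4 ≈ 220,930.1 × g
Your rotor: r = 76 mm = 7.6 cm
220,930.1 = 1.118 × 10⁻⁵ × 7.6 × N²
N² = 220,930.1 / (8.4968 × 10⁻⁵) = 2,600,156,530
N ≈ √2,600,156,530 ≈ 50,991.7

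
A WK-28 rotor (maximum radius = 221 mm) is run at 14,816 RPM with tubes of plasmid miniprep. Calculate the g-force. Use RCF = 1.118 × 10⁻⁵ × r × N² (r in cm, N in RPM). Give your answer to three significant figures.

r = 221 mm = 22.1 cm
RCF = 1.118 × 10⁻⁵ × 22.1 × (14816)² = 1.118 × 10⁻⁵ × 22.1 × 219,513,856 ≈ 54,237 × g

54200 g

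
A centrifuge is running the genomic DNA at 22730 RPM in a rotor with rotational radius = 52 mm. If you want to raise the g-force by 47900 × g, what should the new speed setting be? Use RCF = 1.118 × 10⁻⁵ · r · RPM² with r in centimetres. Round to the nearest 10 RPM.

r = 52 mm = 5.2 cm
Current RCF = 1.118 × 10⁻⁵ × 5.2 × (22730)² = 1.118 × 10⁻⁵ × 5.2 × 516,652,900 ≈ 30,036.1 × g
Target RCF = 30,036.1 + 47,900 = 77,936.1 × g
N² = 77,936.1 / (5.8136 × 10⁻⁵) = 1,340,582,427
N ≈ √1,340,582,427 ≈ 36,614.0

≈ 36610 RPM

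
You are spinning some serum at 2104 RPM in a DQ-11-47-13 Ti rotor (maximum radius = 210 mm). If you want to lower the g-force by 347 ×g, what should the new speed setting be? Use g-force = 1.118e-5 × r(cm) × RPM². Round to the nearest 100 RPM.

1700 RPM

r = 210 mm = 21.0 cm
Current RCF = 1.118 × 10⁻⁵ × 21 × (2104)² = 1.118 × 10⁻⁵ × 21 × 4,426,816 ≈ 1,039.3 × g
Target RCF = 1,039.3 − 347 = 692.3 × g
N² = 692.3 / (23.478 × 10⁻⁵) = 2,948,718
N ≈ √2,948,718 ≈ 1,717.2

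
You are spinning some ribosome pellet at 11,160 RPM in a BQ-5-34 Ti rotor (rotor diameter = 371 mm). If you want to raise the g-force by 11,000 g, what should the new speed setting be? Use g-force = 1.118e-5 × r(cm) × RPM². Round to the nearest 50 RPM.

r = 371 mm / 2 = 185.5 mm = 18.55 cm
Current RCF = 1.118 × 10⁻⁵ × 18.55 × (11160)² = 1.118 × 10⁻⁵ × 18.55 × 124,545,600 ≈ 25,829.4 × g
Target RCF = 25,829.4 + 11,000 = 36,829.4 × g
N² = 36,829.4 / (20.7389 × 10⁻⁵) = 177,586,082
N ≈ √177,586,082 ≈ 13,326.1

N₂ ≈ 13350 RPM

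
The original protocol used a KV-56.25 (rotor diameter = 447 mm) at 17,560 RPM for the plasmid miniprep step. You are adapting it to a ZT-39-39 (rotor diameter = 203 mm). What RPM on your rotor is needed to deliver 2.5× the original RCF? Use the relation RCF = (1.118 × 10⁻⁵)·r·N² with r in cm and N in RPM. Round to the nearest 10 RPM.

≈ 41200 RPM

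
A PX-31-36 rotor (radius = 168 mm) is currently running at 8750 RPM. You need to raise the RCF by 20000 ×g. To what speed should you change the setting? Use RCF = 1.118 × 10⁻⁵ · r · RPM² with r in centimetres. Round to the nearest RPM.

r = 168 mm = 16.8 cm
Current RCF = 1.118 × 10⁻⁵ × 16.8 × (8750)² = 1.118 × 10⁻⁵ × 16.8 × 76,562,500 ≈ 14,380.3 × g
Target RCF = 14,380.3 + 20,000 = 34,380.3 × g
N² = 34,380.3 / (18.7824 × 10⁻⁵) = 183,045,298
N ≈ √183,045,298 ≈ 13,529.4

≈ 13529 RPM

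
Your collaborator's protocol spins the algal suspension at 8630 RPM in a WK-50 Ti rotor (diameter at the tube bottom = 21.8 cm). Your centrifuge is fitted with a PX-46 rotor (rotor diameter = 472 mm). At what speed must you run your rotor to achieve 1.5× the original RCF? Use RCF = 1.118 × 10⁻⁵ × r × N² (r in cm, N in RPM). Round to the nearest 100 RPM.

7200 RPM

Original rotor: r = 21.8 / 2 = 10.9 cm
RCF_original = 1.118 × 10⁻⁵ × 10.9 × (8630)² = 1.118 × 10⁻⁵ × 10.9 × 74,476,900 ≈ 9,075.9 × g
Target RCF = 1.5 × 9,075.9 ≈ 13,613.8 × g
Your rotor: r = 472 mm / 2 = 236 mm = 23.6 cm
13,613.8 = 1.118 × 10⁻⁵ × 23.6 × N²
N² = 13,613.8 / (26.3848 × 10⁻⁵) = 51,597,132
N ≈ √51,597,132 ≈ 7,183.1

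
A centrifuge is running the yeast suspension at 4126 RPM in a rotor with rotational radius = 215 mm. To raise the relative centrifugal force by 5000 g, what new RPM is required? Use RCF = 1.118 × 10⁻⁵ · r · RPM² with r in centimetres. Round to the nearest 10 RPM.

N₂ ≈ 6150 RPM

r = 215 mm = 21.5 cm
Current RCF = 1.118 × 10⁻⁵ × 21.5 × (4126)² = 1.118 × 10⁻⁵ × 21.5 × 17,023,876 ≈ 4,092 × g
Target RCF = 4,092 + 5,000 = 9,092 × g
N² = 9,092 / (24.037 × 10⁻⁵) = 37,825,020
N ≈ √37,825,020 ≈ 6,150.2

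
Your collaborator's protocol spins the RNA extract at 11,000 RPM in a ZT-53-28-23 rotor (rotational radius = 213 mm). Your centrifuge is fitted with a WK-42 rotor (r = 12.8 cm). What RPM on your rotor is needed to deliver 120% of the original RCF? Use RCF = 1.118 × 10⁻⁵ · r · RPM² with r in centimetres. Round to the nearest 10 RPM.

Original rotor: r = 213 mm = 21.3 cm
RCF_original = 1.118 × 10⁻⁵ × 21.3 × (11000)² = 1.118 × 10⁻⁵ × 21.3 × 121,000,000 ≈ 28,814.2 × g
Target RCF = 1.2 × 28,814.2 ≈ 34,577 × g
34,577 = 1.118 × 10⁻⁵ × 12.8 × N²
N² = 34,577 / (14.3104 × 10⁻⁵) = 241,621,478
N ≈ √241,621,478 ≈ 15,544.2

15540 RPM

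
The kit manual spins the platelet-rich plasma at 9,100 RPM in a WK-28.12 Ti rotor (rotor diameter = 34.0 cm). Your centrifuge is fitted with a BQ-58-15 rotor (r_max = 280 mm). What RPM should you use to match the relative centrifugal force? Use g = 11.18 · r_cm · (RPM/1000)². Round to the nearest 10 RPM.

7090 RPM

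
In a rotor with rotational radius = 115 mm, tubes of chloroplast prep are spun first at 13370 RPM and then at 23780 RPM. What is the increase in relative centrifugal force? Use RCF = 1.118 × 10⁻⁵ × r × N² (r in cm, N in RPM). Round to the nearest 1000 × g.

50000 x g

r = 115 mm = 11.5 cm
RCF₁ = 1.118 × 10⁻⁵ × 11.5 × (13370)² = 1.118 × 10⁻⁵ × 11.5 × 178,756,900 ≈ 22,982.8 × g
RCF₂ = 1.118 × 10⁻⁵ × 11.5 × (23780)² = 1.118 × 10⁻⁵ × 11.5 × 565,488,400 ≈ 72,704.8 × g
Increase = 72,704.8 − 22,982.8 = 49,722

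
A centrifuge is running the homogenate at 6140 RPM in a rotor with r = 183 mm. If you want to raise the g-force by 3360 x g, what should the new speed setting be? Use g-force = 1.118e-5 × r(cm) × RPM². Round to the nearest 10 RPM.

N₂ ≈ 7360 RPM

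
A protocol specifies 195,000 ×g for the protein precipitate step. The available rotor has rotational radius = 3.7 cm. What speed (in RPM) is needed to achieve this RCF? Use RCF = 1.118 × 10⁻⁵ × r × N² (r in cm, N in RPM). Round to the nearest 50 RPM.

195,000 = 1.118 × 10⁻⁵ × 3.7 × N²
N² = 195,000 / (4.1366 × 10⁻⁵) = 4,714,016,342
N ≈ √4,714,016,342 ≈ 68,658.7

N ≈ 68650 RPM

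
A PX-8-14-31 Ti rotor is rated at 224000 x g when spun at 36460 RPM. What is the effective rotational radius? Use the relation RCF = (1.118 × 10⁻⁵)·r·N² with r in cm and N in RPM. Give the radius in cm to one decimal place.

224000 = 1.118 × 10⁻⁵ × r × (36460)²
r = 224000 / (1.118 × 10⁻⁵ × 1,329,331,600) = 224000 / 14861.93 ≈ 15.072 cm

r ≈ 15.1 cm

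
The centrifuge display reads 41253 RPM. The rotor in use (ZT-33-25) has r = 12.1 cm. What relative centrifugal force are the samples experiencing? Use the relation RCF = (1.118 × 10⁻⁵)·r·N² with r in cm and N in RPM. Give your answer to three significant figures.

RCF = 1.118 × 10⁻⁵ × 12.1 × (41253)² = 1.118 × 10⁻⁵ × 12.1 × 1,701,810,009 ≈ 230,217.5 × g

RCF ≈ 230000 × g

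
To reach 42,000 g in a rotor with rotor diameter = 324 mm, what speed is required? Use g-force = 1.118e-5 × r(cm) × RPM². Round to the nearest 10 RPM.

≈ 15230 RPM

r = 324 mm / 2 = 162 mm = 16.2 cm
RCF = 1.118 × 10⁻⁵ × r × N²
42,000 = 1.118 × 10⁻⁵ × 16.2 × N²
N² = 42,000 / (18.1116 × 10⁻⁵) = 231,895,581
N ≈ √231,895,581 ≈ 15,228.1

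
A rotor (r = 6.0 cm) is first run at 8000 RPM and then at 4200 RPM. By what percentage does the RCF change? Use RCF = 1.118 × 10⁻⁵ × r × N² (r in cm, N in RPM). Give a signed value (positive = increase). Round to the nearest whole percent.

RCF ∝ N², so the ratio is (4200/8000)² = (0.525000)² = 0.2756.
Change = 0.2756 − 1 = -0.7244 → -72.4%.

-72%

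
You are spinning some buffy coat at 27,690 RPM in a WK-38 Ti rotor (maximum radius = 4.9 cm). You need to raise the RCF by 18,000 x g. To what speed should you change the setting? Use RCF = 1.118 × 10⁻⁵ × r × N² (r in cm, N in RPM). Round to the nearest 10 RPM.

Current RCF = 1.118 × 10⁻⁵ × 4.9 × (27690)² = 1.118 × 10⁻⁵ × 4.9 × 766,736,100 ≈ 42,003.3 × g
Target RCF = 42,003.3 + 18,000 = 60,003.3 × g
N² = 60,003.3 / (5.4782 × 10⁻⁵) = 1,095,310,503
N ≈ √1,095,310,503 ≈ 33,095.5

N₂ ≈ 33100 RPM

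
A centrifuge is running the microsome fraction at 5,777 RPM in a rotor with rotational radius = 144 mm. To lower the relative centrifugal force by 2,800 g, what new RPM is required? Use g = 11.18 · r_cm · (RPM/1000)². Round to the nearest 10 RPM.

r = 144 mm = 14.4 cm
Current RCF = 11.18 × 14.4 × (5.777)² = 11.18 × 14.4 × 33.373729 ≈ 5,372.9 × g
Target RCF = 5,372.9 − 2,800 = 2,572.9 × g
(N/1000)² = 2,572.9 / 160.992 = 15.98154
N = 1000 × √15.98154 ≈ 3,997.7

N₂ ≈ 4000 RPM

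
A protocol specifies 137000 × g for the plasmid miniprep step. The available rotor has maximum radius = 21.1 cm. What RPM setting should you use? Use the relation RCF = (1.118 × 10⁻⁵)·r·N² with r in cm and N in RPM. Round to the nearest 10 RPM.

≈ 24100 RPM

RCF = 1.118 × 10⁻⁵ × r × N²
137,000 = 1.118 × 10⁻⁵ × 21.1 × N²
N² = 137,000 / (23.5898 × 10⁻⁵) = 580,759,481
N ≈ √580,759,481 ≈ 24,099.0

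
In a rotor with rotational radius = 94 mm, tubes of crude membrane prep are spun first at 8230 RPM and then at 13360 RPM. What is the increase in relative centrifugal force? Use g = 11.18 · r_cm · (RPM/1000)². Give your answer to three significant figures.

11600 ×g

r = 94 mm = 9.4 cm
RCF₁ = 11.18 × 9.4 × (8.23)² = 11.18 × 9.4 × 67.7329 ≈ 7,118.2 × g
RCF₂ = 11.18 × 9.4 × (13.36)² = 11.18 × 9.4 × 178.4896 ≈ 18,757.8 × g
Increase = 18,757.8 − 7,118.2 = 11,639.6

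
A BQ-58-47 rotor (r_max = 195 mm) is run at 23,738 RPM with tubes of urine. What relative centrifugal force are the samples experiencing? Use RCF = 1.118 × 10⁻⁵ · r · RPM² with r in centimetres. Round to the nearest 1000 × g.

r = 195 mm = 19.5 cm
RCF = 1.118 × 10⁻⁵ × r × N²
RCF = 1.118 × 10⁻⁵ × 19.5 × (23738)² = 1.118 × 10⁻⁵ × 19.5 × 563,492,644 ≈ 122,847 × g

123000 x g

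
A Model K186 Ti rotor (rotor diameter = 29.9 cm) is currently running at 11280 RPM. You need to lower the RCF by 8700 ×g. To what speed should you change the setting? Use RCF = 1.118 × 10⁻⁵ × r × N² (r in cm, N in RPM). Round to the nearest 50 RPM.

r = 29.9 / 2 = 14.95 cm
Current RCF = 1.118 × 10⁻⁵ × 14.95 × (11280)² = 1.118 × 10⁻⁵ × 14.95 × 127,238,400 ≈ 21,266.8 × g
Target RCF = 21,266.8 − 8,700 = 12,566.8 × g
N² = 12,566.8 / (16.7141 × 10⁻⁵) = 75,186,818
N ≈ √75,186,818 ≈ 8,671.0

N₂ ≈ 8650 RPM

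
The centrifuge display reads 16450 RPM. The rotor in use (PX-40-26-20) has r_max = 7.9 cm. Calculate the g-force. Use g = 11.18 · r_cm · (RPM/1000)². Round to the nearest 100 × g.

RCF = 11.18 × r × (N/1000)²
RCF = 11.18 × 7.9 × (16.45)² = 11.18 × 7.9 × 270.6025 ≈ 23,900.2 × g

23900 ×g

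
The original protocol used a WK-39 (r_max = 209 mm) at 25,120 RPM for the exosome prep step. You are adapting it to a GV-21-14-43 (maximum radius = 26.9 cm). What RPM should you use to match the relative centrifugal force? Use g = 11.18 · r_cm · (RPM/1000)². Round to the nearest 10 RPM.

Original rotor: r = 209 mm = 20.9 cm
RCF_original = 11.18 × 20.9 × (25.12)² = 11.18 × 20.9 × 631.0144 ≈ 147,444.1 × g
147,444.1 = 11.18 × 26.9 × (N/1000)²
(N/1000)² = 147,444.1 / 300.742 = 490.2677
N = 1000 × √490.2677 ≈ 22,142.0

22140 RPM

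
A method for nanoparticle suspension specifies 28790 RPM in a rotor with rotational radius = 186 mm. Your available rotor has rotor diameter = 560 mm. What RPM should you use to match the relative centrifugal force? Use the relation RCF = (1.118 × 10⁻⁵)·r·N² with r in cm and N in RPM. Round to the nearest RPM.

23465 RPM

Original rotor: r = 186 mm = 18.6 cm
RCF_original = 1.118 × 10⁻⁵ × 18.6 × (28790)² = 1.118 × 10⁻⁵ × 18.6 × 828,864,100 ≈ 172,360.6 × g
Your rotor: r = 560 mm / 2 = 280 mm = 28 cm
172,360.6 = 1.118 × 10⁻⁵ × 28 × N²
N² = 172,360.6 / (31.304 × 10⁻⁵) = 550,602,479
N ≈ √550,602,479 ≈ 23,464.9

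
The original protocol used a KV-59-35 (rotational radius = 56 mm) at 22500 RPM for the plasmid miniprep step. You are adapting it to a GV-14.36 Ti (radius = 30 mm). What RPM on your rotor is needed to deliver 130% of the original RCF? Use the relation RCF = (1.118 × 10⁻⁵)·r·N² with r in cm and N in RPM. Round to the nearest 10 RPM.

Original rotor: r = 56 mm = 5.6 cm
RCF_original = 1.118 × 10⁻⁵ × 5.6 × (22500)² = 1.118 × 10⁻⁵ × 5.6 × 506,250,000 ≈ 31,695.3 × g
Target RCF = 1.3 × 31,695.3 ≈ 41,203.9 × g
Your rotor: r = 30 mm = 3.0 cm
41,203.9 = 1.118 × 10⁻⁵ × 3 × N²
N² = 41,203.9 / (3.354 × 10⁻⁵) = 1,228,500,298
N ≈ √1,228,500,298 ≈ 35,050.0

≈ 35050 RPM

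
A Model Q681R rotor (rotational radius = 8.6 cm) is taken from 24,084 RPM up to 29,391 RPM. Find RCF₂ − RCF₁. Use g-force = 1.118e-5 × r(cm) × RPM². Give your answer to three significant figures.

RCF₁ = 1.118 × 10⁻⁵ × 8.6 × (24084)² = 1.118 × 10⁻⁵ × 8.6 × 580,039,056 ≈ 55,769.6 × g
RCF₂ = 1.118 × 10⁻⁵ × 8.6 × (29391)² = 1.118 × 10⁻⁵ × 8.6 × 863,830,881 ≈ 83,055.6 × g
Increase = 83,055.6 − 55,769.6 = 27,286

≈ 27300 g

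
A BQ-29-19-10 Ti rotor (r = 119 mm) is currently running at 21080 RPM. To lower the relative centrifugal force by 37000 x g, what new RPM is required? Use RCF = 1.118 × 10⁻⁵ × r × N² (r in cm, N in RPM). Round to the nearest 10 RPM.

r = 119 mm = 11.9 cm
Current RCF = 1.118 × 10⁻⁵ × 11.9 × (21080)² = 1.118 × 10⁻⁵ × 11.9 × 444,366,400 ≈ 59,119.4 × g
Target RCF = 59,119.4 − 37,000 = 22,119.4 × g
N² = 22,119.4 / (13.3042 × 10⁻⁵) = 166,258,775
N ≈ √166,258,775 ≈ 12,894.1

≈ 12890 RPM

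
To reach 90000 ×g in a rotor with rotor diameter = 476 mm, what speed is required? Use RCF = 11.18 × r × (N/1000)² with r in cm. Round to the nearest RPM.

≈ 18391 RPM

r = 476 mm / 2 = 238 mm = 23.8 cm
RCF = 11.18 × r × (N/1000)²
90,000 = 11.18 × 23.8 × (N/1000)²
(N/1000)² = 90,000 / 266.084 = 338.2391
N = 1000 × √338.2391 ≈ 18,391.3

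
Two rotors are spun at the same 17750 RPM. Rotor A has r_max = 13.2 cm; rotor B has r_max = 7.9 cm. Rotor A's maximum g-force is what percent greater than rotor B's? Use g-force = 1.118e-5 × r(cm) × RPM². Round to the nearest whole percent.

At equal RPM, RCF scales linearly with r: ratio = 13.2 / 7.9 = 1.6709.
So rotor A delivers 67.1% more g-force.

67%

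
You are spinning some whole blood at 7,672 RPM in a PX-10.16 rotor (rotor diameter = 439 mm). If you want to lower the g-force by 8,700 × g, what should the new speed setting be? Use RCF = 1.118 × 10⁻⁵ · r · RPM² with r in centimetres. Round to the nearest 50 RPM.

N₂ ≈ 4850 RPM

r = 439 mm / 2 = 219.5 mm = 21.95 cm
Current RCF = 1.118 × 10⁻⁵ × 21.95 × (7672)² = 1.118 × 10⁻⁵ × 21.95 × 58,859,584 ≈ 14,444.2 × g
Target RCF = 14,444.2 − 8,700 = 5,744.2 × g
N² = 5,744.2 / (24.5401 × 10⁻⁵) = 23,407,403
N ≈ √23,407,403 ≈ 4,838.1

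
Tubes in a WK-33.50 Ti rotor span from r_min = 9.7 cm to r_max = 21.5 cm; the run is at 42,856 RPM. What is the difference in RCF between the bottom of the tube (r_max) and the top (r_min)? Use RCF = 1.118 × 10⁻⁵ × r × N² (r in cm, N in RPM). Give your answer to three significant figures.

RCF_max = 1.118 × 10⁻⁵ × 21.5 × (42856)² = 1.118 × 10⁻⁵ × 21.5 × 1,836,636,736 ≈ 441,472.4 × g
RCF_min = 1.118 × 10⁻⁵ × 9.7 × (42856)² = 1.118 × 10⁻⁵ × 9.7 × 1,836,636,736 ≈ 199,175.9 × g
ΔRCF = 441,472.4 − 199,175.9 = 242,296.5

242000 × g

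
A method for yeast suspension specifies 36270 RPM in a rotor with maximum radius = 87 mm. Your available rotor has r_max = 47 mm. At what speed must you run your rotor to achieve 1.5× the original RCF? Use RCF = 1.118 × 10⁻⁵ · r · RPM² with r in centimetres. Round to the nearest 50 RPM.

Original rotor: r = 87 mm = 8.7 cm
RCF_original = 1.118 × 10⁻⁵ × 8.7 × (36270)² = 1.118 × 10⁻⁵ × 8.7 × 1,315,512,900 ≈ 127,954.7 × g
Target RCF = 1.5 × 127,954.7 ≈ 191,932 × g
Your rotor: r = 47 mm = 4.7 cm
191,932 = 1.118 × 10⁻⁵ × 4.7 × N²
N² = 191,932 / (5.2546 × 10⁻⁵) = 3,652,647,204
N ≈ √3,652,647,204 ≈ 60,437.1

≈ 60450 RPM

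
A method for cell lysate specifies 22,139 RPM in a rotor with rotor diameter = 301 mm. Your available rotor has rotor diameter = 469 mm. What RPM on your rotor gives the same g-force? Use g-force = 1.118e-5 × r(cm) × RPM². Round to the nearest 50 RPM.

≈ 17750 RPM

Original rotor: r = 301 mm / 2 = 150.5 mm = 15.05 cm
RCF = 1.118 × 10⁻⁵ × r × N²
RCF_original = 1.118 × 10⁻⁵ × 15.05 × (22139)² = 1.118 × 10⁻⁵ × 15.05 × 490,135,321 ≈ 82,469.7 × g
Your rotor: r = 469 mm / 2 = 234.5 mm = 23.45 cm
82,469.7 = 1.118 × 10⁻⁵ × 23.45 × N²
N² = 82,469.7 / (26.2171 × 10⁻⁵) = 314,564,540
N ≈ √314,564,540 ≈ 17,736.0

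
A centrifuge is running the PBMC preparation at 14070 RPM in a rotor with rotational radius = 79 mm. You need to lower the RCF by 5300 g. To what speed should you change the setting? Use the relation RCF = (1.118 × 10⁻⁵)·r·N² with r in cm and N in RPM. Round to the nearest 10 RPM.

≈ 11750 RPM

r = 79 mm = 7.9 cm
Current RCF = 1.118 × 10⁻⁵ × 7.9 × (14070)² = 1.118 × 10⁻⁵ × 7.9 × 197,964,900 ≈ 17,484.7 × g
Target RCF = 17,484.7 − 5,300 = 12,184.7 × g
N² = 12,184.7 / (8.8322 × 10⁻⁵) = 137,957,700
N ≈ √137,957,700 ≈ 11,745.5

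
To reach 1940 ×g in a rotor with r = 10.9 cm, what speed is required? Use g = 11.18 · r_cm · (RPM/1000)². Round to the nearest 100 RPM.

1,940 = 11.18 × 10.9 × (N/1000)²
(N/1000)² = 1,940 / 121.862 = 15.91965
N = 1000 × √15.91965 ≈ 3,989.9

≈ 4000 RPM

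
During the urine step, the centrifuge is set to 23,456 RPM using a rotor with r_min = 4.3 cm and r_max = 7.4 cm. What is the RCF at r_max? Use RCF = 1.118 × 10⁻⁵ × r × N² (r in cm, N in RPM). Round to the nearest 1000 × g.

≈ 46000 ×g

Use r_max = 7.4 cm.
RCF = 1.118 × 10⁻⁵ × r × N²
RCF = 1.118 × 10⁻⁵ × 7.4 × (23456)² = 1.118 × 10⁻⁵ × 7.4 × 550,183,936 ≈ 45,517.8 × g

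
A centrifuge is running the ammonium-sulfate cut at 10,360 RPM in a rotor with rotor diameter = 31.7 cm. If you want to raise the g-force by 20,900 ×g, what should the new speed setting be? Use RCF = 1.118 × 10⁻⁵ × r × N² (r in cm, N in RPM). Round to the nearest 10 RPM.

r = 31.7 / 2 = 15.85 cm
Current RCF = 1.118 × 10⁻⁵ × 15.85 × (10360)² = 1.118 × 10⁻⁵ × 15.85 × 107,329,600 ≈ 19,019.1 × g
Target RCF = 19,019.1 + 20,900 = 39,919.1 × g
N² = 39,919.1 / (17.7203 × 10⁻⁵) = 225,273,274
N ≈ √225,273,274 ≈ 15,009.1

N₂ ≈ 15010 RPM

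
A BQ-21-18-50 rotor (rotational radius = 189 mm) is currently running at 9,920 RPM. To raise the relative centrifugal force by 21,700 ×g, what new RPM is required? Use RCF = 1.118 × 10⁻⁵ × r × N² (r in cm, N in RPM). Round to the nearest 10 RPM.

r = 189 mm = 18.9 cm
Current RCF = 1.118 × 10⁻⁵ × 18.9 × (9920)² = 1.118 × 10⁻⁵ × 18.9 × 98,406,400 ≈ 20,793.5 × g
Target RCF = 20,793.5 + 21,700 = 42,493.5 × g
N² = 42,493.5 / (21.1302 × 10⁻⁵) = 201,103,160
N ≈ √201,103,160 ≈ 14,181.1

14180 RPM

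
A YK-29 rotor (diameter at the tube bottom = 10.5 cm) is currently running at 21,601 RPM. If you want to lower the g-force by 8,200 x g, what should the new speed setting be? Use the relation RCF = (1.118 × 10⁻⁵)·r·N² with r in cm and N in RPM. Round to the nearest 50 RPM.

r = 10.5 / 2 = 5.25 cm
Current RCF = 1.118 × 10⁻⁵ × 5.25 × (21601)² = 1.118 × 10⁻⁵ × 5.25 × 466,603,201 ≈ 27,387.3 × g
Target RCF = 27,387.3 − 8,200 = 19,187.3 × g
N² = 19,187.3 / (5.8695 × 10⁻⁵) = 326,898,373
N ≈ √326,898,373 ≈ 18,080.3

≈ 18100 RPM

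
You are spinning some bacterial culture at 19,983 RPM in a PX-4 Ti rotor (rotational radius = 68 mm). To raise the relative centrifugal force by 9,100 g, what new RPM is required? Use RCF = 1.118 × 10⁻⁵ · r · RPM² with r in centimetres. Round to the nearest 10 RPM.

22780 RPM

r = 68 mm = 6.8 cm
Current RCF = 1.118 × 10⁻⁵ × 6.8 × (19983)² = 1.118 × 10⁻⁵ × 6.8 × 399,320,289 ≈ 30,357.9 × g
Target RCF = 30,357.9 + 9,100 = 39,457.9 × g
N² = 39,457.9 / (7.6024 × 10⁻⁵) = 519,018,994
N ≈ √519,018,994 ≈ 22,782.0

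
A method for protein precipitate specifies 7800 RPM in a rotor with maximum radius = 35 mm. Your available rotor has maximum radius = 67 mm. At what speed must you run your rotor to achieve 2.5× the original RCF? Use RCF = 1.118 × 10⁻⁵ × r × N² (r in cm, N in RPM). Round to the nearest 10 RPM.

≈ 8910 RPM

Original rotor: r = 35 mm = 3.5 cm
RCF_original = 1.118 × 10⁻⁵ × 3.5 × (7800)² = 1.118 × 10⁻⁵ × 3.5 × 60,840,000 ≈ 2,380.7 × g
Target RCF = 2.5 × 2,380.7 ≈ 5,951.8 × g
Your rotor: r = 67 mm = 6.7 cm
5,951.8 = 1.118 × 10⁻⁵ × 6.7 × N²
N² = 5,951.8 / (7.4906 × 10⁻⁵) = 79,456,919
N ≈ √79,456,919 ≈ 8,913.9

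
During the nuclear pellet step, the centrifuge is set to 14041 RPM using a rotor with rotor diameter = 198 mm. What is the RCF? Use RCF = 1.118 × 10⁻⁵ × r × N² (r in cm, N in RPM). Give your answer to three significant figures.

r = 198 mm / 2 = 99 mm = 9.9 cm
RCF = 1.118 × 10⁻⁵ × r × N²
RCF = 1.118 × 10⁻⁵ × 9.9 × (14041)² = 1.118 × 10⁻⁵ × 9.9 × 197,149,681 ≈ 21,820.9 × g

21800 g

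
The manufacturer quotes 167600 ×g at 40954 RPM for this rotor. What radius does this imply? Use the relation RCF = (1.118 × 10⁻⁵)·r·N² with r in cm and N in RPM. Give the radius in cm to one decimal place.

≈ 8.9 cm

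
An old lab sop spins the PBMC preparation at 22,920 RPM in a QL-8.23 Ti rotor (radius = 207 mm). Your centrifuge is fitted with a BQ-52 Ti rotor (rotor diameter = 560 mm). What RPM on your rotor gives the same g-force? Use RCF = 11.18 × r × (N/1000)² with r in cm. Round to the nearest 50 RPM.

Original rotor: r = 207 mm = 20.7 cm
RCF = 11.18 × r × (N/1000)²
RCF_original = 11.18 × 20.7 × (22.92)² = 11.18 × 20.7 × 525.3264 ≈ 121,574.2 × g
Your rotor: r = 560 mm / 2 = 280 mm = 28 cm
121,574.2 = 11.18 × 28 × (N/1000)²
(N/1000)² = 121,574.2 / 313.04 = 388.3663
N = 1000 × √388.3663 ≈ 19,707.0

≈ 19700 RPM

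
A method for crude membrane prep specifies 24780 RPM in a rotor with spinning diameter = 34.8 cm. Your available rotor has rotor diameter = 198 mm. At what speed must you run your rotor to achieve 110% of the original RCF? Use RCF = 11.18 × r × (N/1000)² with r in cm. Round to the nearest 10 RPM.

Original rotor: r = 34.8 / 2 = 17.4 cm
RCF_original = 11.18 × 17.4 × (24.78)² = 11.18 × 17.4 × 614.0484 ≈ 119,452.1 × g
Target RCF = 1.1 × 119,452.1 ≈ 131,397.3 × g
Your rotor: r = 198 mm / 2 = 99 mm = 9.9 cm
131,397.3 = 11.18 × 9.9 × (N/1000)²
(N/1000)² = 131,397.3 / 110.682 = 1187.161
N = 1000 × √1187.161 ≈ 34,455.2

≈ 34460 RPM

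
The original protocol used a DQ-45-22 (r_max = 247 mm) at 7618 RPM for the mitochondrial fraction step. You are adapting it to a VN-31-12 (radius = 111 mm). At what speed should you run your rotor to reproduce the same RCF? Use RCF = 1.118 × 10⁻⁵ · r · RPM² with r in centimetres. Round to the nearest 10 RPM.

≈ 11360 RPM

Original rotor: r = 247 mm = 24.7 cm
RCF_original = 1.118 × 10⁻⁵ × 24.7 × (7618)² = 1.118 × 10⁻⁵ × 24.7 × 58,033,924 ≈ 16,025.8 × g
Your rotor: r = 111 mm = 11.1 cm
16,025.8 = 1.118 × 10⁻⁵ × 11.1 × N²
N² = 16,025.8 / (12.4098 × 10⁻⁵) = 129,138,262
N ≈ √129,138,262 ≈ 11,363.9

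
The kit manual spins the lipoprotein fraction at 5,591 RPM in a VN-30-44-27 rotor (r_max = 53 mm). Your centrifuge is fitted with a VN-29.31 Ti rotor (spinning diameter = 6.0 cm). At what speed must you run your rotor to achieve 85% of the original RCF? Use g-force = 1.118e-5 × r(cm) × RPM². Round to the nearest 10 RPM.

6850 RPM

Original rotor: r = 53 mm = 5.3 cm
RCF_original = 1.118 × 10⁻⁵ × 5.3 × (5591)² = 1.118 × 10⁻⁵ × 5.3 × 31,259,281 ≈ 1,852.2 × g
Target RCF = 0.85 × 1,852.2 ≈ 1,574.4 × g
Your rotor: r = 6.0 / 2 = 3 cm
1,574.4 = 1.118 × 10⁻⁵ × 3 × N²
N² = 1,574.4 / (3.354 × 10⁻⁵) = 46,940,966
N ≈ √46,940,966 ≈ 6,851.3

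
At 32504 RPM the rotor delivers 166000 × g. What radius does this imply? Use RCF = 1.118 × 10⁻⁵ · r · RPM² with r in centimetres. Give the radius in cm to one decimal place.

r ≈ 14.1 cm

RCF = 1.118 × 10⁻⁵ × r × N²
166000 = 1.118 × 10⁻⁵ × r × (32504)²
r = 166000 / (1.118 × 10⁻⁵ × 1,056,510,016) = 166000 / 11811.78 ≈ 14.054 cm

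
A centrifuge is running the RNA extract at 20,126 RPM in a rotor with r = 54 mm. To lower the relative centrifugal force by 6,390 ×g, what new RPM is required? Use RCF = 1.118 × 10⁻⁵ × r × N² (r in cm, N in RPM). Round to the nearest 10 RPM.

N₂ ≈ 17300 RPM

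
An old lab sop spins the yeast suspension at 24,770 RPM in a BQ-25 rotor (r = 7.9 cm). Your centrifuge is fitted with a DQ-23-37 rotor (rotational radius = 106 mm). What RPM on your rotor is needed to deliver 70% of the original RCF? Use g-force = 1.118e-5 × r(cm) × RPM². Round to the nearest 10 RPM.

RCF_original = 1.118 × 10⁻⁵ × 7.9 × (24770)² = 1.118 × 10⁻⁵ × 7.9 × 613,552,900 ≈ 54,190.2 × g
Target RCF = 0.7 × 54,190.2 ≈ 37,933.1 × g
Your rotor: r = 106 mm = 10.6 cm
37,933.1 = 1.118 × 10⁻⁵ × 10.6 × N²
N² = 37,933.1 / (11.8508 × 10⁻⁵) = 320,088,939
N ≈ √320,088,939 ≈ 17,891.0

17890 RPM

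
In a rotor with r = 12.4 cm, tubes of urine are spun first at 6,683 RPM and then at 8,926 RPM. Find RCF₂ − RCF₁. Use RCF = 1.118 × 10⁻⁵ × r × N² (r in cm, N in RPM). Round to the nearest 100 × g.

4900 g

RCF₁ = 1.118 × 10⁻⁵ × 12.4 × (6683)² = 1.118 × 10⁻⁵ × 12.4 × 44,662,489 ≈ 6,191.7 × g
RCF₂ = 1.118 × 10⁻⁵ × 12.4 × (8926)² = 1.118 × 10⁻⁵ × 12.4 × 79,673,476 ≈ 11,045.3 × g
Increase = 11,045.3 − 6,191.7 = 4,853.6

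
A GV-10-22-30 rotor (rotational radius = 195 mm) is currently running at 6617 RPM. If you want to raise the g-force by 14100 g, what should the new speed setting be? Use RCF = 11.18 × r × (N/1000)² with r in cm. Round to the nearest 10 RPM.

r = 195 mm = 19.5 cm
Current RCF = 11.18 × 19.5 × (6.617)² = 11.18 × 19.5 × 43.784689 ≈ 9,545.5 × g
Target RCF = 9,545.5 + 14,100 = 23,645.5 × g
(N/1000)² = 23,645.5 / 218.01 = 108.4606
N = 1000 × √108.4606 ≈ 10,414.4

≈ 10410 RPM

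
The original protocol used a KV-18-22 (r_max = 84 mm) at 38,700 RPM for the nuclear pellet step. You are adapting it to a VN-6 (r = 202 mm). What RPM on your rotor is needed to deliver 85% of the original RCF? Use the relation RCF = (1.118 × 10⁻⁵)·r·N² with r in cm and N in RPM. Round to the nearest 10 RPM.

Original rotor: r = 84 mm = 8.4 cm
RCF_original = 1.118 × 10⁻⁵ × 8.4 × (38700)² = 1.118 × 10⁻⁵ × 8.4 × 1,497,690,000 ≈ 140,651.1 × g
Target RCF = 0.85 × 140,651.1 ≈ 119,553.4 × g
Your rotor: r = 202 mm = 20.2 cm
119,553.4 = 1.118 × 10⁻⁵ × 20.2 × N²
N² = 119,553.4 / (22.5836 × 10⁻⁵) = 529,381,498
N ≈ √529,381,498 ≈ 23,008.3

≈ 23010 RPM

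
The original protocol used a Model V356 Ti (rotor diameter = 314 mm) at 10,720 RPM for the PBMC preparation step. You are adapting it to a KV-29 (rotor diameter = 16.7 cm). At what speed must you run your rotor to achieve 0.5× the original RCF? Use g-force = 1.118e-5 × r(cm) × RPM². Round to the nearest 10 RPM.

≈ 10390 RPM

Original rotor: r = 314 mm / 2 = 157 mm = 15.7 cm
RCF_original = 1.118 × 10⁻⁵ × 15.7 × (10720)² = 1.118 × 10⁻⁵ × 15.7 × 114,918,400 ≈ 20,171.2 × g
Target RCF = 0.5 × 20,171.2 ≈ 10,085.6 × g
Your rotor: r = 16.7 / 2 = 8.35 cm
10,085.6 = 1.118 × 10⁻⁵ × 8.35 × N²
N² = 10,085.6 / (9.3353 × 10⁻⁵) = 108,037,235
N ≈ √108,037,235 ≈ 10,394.1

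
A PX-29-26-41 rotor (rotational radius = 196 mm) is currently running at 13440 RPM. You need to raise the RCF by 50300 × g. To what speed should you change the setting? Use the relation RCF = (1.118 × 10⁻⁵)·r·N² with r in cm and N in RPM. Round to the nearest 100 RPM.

r = 196 mm = 19.6 cm
Current RCF = 1.118 × 10⁻⁵ × 19.6 × (13440)² = 1.118 × 10⁻⁵ × 19.6 × 180,633,600 ≈ 39,581.9 × g
Target RCF = 39,581.9 + 50,300 = 89,881.9 × g
N² = 89,881.9 / (21.9128 × 10⁻⁵) = 410,179,895
N ≈ √410,179,895 ≈ 20,252.9

N₂ ≈ 20300 RPM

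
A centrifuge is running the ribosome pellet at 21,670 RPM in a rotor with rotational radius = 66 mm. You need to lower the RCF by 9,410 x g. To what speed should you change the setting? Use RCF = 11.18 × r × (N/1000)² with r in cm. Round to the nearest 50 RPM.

≈ 18500 RPM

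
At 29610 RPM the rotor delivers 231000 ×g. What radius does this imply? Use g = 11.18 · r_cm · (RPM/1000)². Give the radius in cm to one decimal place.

r ≈ 23.6 cm

231000 = 11.18 × r × (29.61)²
r = 231000 / (11.18 × 876.7521) = 231000 / 9802.088 ≈ 23.566 cm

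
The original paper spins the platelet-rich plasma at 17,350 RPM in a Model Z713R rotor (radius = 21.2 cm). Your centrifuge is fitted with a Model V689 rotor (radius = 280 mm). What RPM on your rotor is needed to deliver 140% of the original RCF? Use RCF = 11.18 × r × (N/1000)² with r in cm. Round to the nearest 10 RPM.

≈ 17860 RPM

RCF = 11.18 × r × (N/1000)²
RCF_original = 11.18 × 21.2 × (17.35)² = 11.18 × 21.2 × 301.0225 ≈ 71,347.1 × g
Target RCF = 1.4 × 71,347.1 ≈ 99,885.9 × g
Your rotor: r = 280 mm = 28.0 cm
99,885.9 = 11.18 × 28 × (N/1000)²
(N/1000)² = 99,885.9 / 313.04 = 319.0835
N = 1000 × √319.0835 ≈ 17,862.9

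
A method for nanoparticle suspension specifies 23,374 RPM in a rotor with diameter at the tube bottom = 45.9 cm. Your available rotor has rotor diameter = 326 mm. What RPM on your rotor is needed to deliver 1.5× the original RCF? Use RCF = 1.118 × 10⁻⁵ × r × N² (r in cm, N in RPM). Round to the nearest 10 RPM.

33970 RPM

Original rotor: r = 45.9 / 2 = 22.95 cm
RCF = 1.118 × 10⁻⁵ × r × N²
RCF_original = 1.118 × 10⁻⁵ × 22.95 × (23374)² = 1.118 × 10⁻⁵ × 22.95 × 546,343,876 ≈ 140,181.5 × g
Target RCF = 1.5 × 140,181.5 ≈ 210,272.2 × g
Your rotor: r = 326 mm / 2 = 163 mm = 16.3 cm
210,272.2 = 1.118 × 10⁻⁵ × 16.3 × N²
N² = 210,272.2 / (18.2234 × 10⁻⁵) = 1,153,858,226
N ≈ √1,153,858,226 ≈ 33,968.5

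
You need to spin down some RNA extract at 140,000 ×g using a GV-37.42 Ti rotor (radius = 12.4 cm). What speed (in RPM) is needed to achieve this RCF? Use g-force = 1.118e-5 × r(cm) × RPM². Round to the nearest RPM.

≈ 31778 RPM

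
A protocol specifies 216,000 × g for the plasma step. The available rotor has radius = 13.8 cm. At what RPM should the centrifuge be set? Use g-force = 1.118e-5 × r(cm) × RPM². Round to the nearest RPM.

37417 RPM

216,000 = 1.118 × 10⁻⁵ × 13.8 × N²
N² = 216,000 / (15.4284 × 10⁻⁵) = 1,400,015,556
N ≈ √1,400,015,556 ≈ 37,416.8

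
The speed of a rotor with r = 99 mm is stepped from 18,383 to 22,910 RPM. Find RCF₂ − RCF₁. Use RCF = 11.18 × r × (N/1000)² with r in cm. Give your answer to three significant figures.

r = 99 mm = 9.9 cm
RCF₁ = 11.18 × 9.9 × (18.383)² = 11.18 × 9.9 × 337.934689 ≈ 37,403.3 × g
RCF₂ = 11.18 × 9.9 × (22.91)² = 11.18 × 9.9 × 524.8681 ≈ 58,093.5 × g
Increase = 58,093.5 − 37,403.3 = 20,690.2

20700 × g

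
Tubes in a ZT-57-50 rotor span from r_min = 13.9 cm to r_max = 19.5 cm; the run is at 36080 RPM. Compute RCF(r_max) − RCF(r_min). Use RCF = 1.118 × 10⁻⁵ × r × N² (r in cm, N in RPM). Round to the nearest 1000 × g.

ΔRCF = 1.118 × 10⁻⁵ × (r_max − r_min) × N² = 1.118 × 10⁻⁵ × 5.6 × 1,301,766,400 ≈ 81,501

≈ 82000 x g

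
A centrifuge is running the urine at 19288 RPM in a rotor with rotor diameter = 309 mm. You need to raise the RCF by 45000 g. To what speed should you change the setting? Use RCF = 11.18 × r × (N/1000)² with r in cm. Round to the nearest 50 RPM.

r = 309 mm / 2 = 154.5 mm = 15.45 cm
Current RCF = 11.18 × 15.45 × (19.288)² = 11.18 × 15.45 × 372.026944 ≈ 64,260.6 × g
Target RCF = 64,260.6 + 45,000 = 109,260.6 × g
(N/1000)² = 109,260.6 / 172.731 = 632.5477
N = 1000 × √632.5477 ≈ 25,150.5

25150 RPM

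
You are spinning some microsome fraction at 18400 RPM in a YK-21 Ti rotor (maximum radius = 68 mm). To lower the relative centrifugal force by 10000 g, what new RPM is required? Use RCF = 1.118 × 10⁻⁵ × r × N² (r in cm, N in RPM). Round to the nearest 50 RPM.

r = 68 mm = 6.8 cm
Current RCF = 1.118 × 10⁻⁵ × 6.8 × (18400)² = 1.118 × 10⁻⁵ × 6.8 × 338,560,000 ≈ 25,738.7 × g
Target RCF = 25,738.7 − 10,000 = 15,738.7 × g
N² = 15,738.7 / (7.6024 × 10⁻⁵) = 207,022,782
N ≈ √207,022,782 ≈ 14,388.3

14400 RPM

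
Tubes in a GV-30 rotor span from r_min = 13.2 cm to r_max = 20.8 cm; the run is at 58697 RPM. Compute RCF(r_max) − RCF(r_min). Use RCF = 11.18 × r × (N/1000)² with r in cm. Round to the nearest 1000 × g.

RCF_max = 11.18 × 20.8 × (58.697)² = 11.18 × 20.8 × 3,445.337809 ≈ 801,192.6 × g
RCF_min = 11.18 × 13.2 × (58.697)² = 11.18 × 13.2 × 3,445.337809 ≈ 508,449.2 × g
ΔRCF = 801,192.6 − 508,449.2 = 292,743.4

ΔRCF ≈ 293000 g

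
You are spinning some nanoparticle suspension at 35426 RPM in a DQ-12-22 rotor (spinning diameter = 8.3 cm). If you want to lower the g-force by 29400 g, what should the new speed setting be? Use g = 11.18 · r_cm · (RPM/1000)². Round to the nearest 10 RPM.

≈ 24930 RPM

r = 8.3 / 2 = 4.15 cm
Current RCF = 11.18 × 4.15 × (35.426)² = 11.18 × 4.15 × 1,255.001476 ≈ 58,228.3 × g
Target RCF = 58,228.3 − 29,400 = 28,828.3 × g
(N/1000)² = 28,828.3 / 46.397 = 621.3397
N = 1000 × √621.3397 ≈ 24,926.7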